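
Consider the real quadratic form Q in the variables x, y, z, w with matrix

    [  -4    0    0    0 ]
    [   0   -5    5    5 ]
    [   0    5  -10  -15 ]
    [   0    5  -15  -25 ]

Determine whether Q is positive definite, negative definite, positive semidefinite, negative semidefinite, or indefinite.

negative semidefinite

Symmetric row and column elimination reduces A to a congruent diagonal form with pivots -4, -5, -5, 0.
That gives 3 negative, 1 zero pivots.
Hence Q is negative semidefinite.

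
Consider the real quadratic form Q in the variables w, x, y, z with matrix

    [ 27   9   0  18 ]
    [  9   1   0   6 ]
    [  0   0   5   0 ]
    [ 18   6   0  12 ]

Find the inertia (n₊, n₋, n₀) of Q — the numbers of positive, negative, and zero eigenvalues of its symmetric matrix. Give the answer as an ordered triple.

(2, 1, 1)

Applying the same elementary operations to the rows and columns of A produces a congruent diagonal matrix with entries 27, -2, 5, 0.
So there are 2 positive, 1 negative, 1 zero pivots.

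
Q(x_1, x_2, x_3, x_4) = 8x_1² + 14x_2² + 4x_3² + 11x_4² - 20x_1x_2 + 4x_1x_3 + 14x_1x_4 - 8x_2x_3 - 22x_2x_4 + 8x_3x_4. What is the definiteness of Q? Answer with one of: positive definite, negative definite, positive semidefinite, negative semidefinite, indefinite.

positive definite

The symmetric matrix of Q is A = [[8, -10, 2, 7], [-10, 14, -4, -11], [2, -4, 4, 4], [7, -11, 4, 11]].
Leading principal minors: Δ_1 = 8, Δ_2 = 12, Δ_3 = 24, Δ_4 = 36.
All leading principal minors are positive, so by Sylvester's criterion Q is positive definite.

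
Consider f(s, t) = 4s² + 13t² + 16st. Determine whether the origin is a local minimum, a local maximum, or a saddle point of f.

The Hessian at the origin is H = [[8, 16], [16, 26]].
det H = 8·26 − (16)² = -48 < 0, so H is indefinite.
Therefore the origin is a saddle point.

saddle point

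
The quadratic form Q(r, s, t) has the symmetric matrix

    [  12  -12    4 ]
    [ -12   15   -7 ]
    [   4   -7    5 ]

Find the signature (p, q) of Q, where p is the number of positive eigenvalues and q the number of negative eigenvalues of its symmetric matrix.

(3, 0)

Congruent diagonalization of A (simultaneous row and column reduction) yields pivots 12, 3, 2/3.
So there are 3 positive pivots.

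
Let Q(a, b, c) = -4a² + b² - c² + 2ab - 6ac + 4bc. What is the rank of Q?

2

The symmetric matrix is A = [[-4, 1, -3], [1, 1, 2], [-3, 2, -1]].
Applying the same elementary operations to the rows and columns of A produces a congruent diagonal matrix with entries -4, 5/4, 0.
That gives 1 positive, 1 negative, 1 zero pivots.
The rank is the number of nonzero pivots: 2.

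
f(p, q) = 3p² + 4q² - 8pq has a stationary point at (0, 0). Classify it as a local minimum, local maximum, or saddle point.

saddle point

The Hessian at the origin is H = [[6, -8], [-8, 8]].
det H = 6·8 − (-8)² = -16 < 0, so H is indefinite.
Therefore the origin is a saddle point.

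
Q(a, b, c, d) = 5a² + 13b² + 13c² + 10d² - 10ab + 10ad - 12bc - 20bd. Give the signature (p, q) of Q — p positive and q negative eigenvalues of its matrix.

(4, 0)

The symmetric matrix is A = [[5, -5, 0, 5], [-5, 13, -6, -10], [0, -6, 13, 0], [5, -10, 0, 10]].
Congruent diagonalization of A (simultaneous row and column reduction) yields pivots 5, 8, 17/2, 15/68.
So there are 4 positive pivots.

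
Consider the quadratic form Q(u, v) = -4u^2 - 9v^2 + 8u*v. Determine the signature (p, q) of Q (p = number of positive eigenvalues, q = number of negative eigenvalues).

The symmetric matrix is A = [[-4, 4], [4, -9]].
Congruent diagonalization of A (simultaneous row and column reduction) yields pivots -4, -5.
That gives 2 negative pivots.

(0, 2)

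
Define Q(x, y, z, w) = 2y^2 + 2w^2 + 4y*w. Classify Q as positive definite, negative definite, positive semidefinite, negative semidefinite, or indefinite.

The symmetric matrix is A = [[0, 0, 0, 0], [0, 2, 0, 2], [0, 0, 0, 0], [0, 2, 0, 2]].
Symmetric row and column elimination reduces A to a congruent diagonal form with pivots 0, 2, 0, 0.
So there are 1 positive, 3 zero pivots.
Hence Q is positive semidefinite.

positive semidefinite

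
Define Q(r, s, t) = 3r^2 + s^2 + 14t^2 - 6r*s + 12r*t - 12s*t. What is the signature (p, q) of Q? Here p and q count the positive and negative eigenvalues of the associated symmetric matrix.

(2, 1)

The symmetric matrix is A = [[3, -3, 6], [-3, 1, -6], [6, -6, 14]].
An LDLᵀ factorisation of A has diagonal entries 3, -2, 2.
That gives 2 positive, 1 negative pivots.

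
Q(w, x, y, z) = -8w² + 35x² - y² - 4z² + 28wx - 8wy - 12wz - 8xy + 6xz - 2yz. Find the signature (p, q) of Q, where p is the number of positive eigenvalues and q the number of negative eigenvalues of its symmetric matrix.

(1, 3)

Write A = [[-8, 14, -4, -6], [14, 35, -4, 3], [-4, -4, -1, -1], [-6, 3, -1, -4]].
Applying the same elementary operations to the rows and columns of A produces a congruent diagonal matrix with entries -8, 119/2, -123/119, -10/123.
That gives 1 positive, 3 negative pivots.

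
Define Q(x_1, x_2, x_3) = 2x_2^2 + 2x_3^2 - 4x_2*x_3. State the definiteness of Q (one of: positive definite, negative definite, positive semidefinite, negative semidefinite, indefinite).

positive semidefinite

Write A = [[0, 0, 0], [0, 2, -2], [0, -2, 2]].
Congruent diagonalization of A (simultaneous row and column reduction) yields pivots 0, 2, 0.
So there are 1 positive, 2 zero pivots.
Hence Q is positive semidefinite.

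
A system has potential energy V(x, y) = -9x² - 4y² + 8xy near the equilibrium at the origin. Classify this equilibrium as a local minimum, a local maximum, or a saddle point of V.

The Hessian at the origin is H = [[-18, 8], [8, -8]].
det H = -18·-8 − (8)² = 80 > 0 and H[1,1] = -18 < 0, so H is negative definite.
Therefore the origin is a local maximum.

local maximum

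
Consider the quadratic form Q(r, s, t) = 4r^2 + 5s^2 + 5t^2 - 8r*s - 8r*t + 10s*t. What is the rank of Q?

2

The symmetric matrix is A = [[4, -4, -4], [-4, 5, 5], [-4, 5, 5]].
Applying the same elementary operations to the rows and columns of A produces a congruent diagonal matrix with entries 4, 1, 0.
That gives 2 positive, 1 zero pivots.
The rank is the number of nonzero pivots: 2.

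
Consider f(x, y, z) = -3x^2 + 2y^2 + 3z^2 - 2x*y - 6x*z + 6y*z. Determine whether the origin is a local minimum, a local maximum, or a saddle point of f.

The Hessian at the origin is H = [[-6, -2, -6], [-2, 4, 6], [-6, 6, 6]].
Congruent diagonalization of H (simultaneous row and column reduction) yields pivots -6, 14/3, -12/7.
Counting signs: 1 positive, 2 negative.
H is indefinite, so the origin is a saddle point.

saddle point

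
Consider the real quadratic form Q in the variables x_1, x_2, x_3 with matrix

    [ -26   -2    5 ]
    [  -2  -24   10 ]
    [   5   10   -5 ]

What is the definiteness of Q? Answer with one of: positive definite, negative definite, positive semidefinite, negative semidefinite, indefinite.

Row-reducing A symmetrically gives the diagonal entries -26, -310/13, -5/31.
Counting signs: 3 negative.
Hence Q is negative definite.

negative definite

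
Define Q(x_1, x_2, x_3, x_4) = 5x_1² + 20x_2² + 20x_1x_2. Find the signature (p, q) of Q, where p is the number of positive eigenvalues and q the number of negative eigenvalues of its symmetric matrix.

(1, 0)

The associated matrix is A = [[5, 10, 0, 0], [10, 20, 0, 0], [0, 0, 0, 0], [0, 0, 0, 0]].
Row-reducing A symmetrically gives the diagonal entries 5, 0, 0, 0.
So there are 1 positive, 3 zero pivots.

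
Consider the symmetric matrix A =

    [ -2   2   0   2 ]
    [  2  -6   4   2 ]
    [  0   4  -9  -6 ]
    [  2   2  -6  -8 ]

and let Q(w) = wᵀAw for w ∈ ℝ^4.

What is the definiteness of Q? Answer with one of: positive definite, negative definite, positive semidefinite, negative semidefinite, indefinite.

Leading principal minors: Δ_1 = -2, Δ_2 = 8, Δ_3 = -40, Δ_4 = 48.
The signs alternate starting with Δ_1 < 0, so by Sylvester's criterion Q is negative definite.

negative definite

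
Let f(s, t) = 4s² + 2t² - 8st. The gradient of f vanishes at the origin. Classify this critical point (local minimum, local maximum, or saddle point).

The Hessian at the origin is H = [[8, -8], [-8, 4]].
det H = 8·4 − (-8)² = -32 < 0, so H is indefinite.
Therefore the origin is a saddle point.

saddle point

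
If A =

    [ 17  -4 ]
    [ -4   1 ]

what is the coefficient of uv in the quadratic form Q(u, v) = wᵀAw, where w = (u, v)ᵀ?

The coefficient of uv is A[1,2] + A[2,1] = 2·(-4) = -8.

-8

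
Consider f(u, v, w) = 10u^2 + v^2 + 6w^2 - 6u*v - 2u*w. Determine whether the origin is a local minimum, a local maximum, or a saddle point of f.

The Hessian at the origin is H = [[20, -6, -2], [-6, 2, 0], [-2, 0, 12]].
Congruent diagonalization of H (simultaneous row and column reduction) yields pivots 20, 1/5, 10.
Counting signs: 3 positive.
H is positive definite, so the origin is a strict local minimum.

local minimum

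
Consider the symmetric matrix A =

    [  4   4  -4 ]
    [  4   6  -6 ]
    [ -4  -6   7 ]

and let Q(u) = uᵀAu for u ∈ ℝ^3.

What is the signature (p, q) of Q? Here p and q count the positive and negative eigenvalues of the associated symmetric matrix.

(3, 0)

Symmetric row and column elimination reduces A to a congruent diagonal form with pivots 4, 2, 1.
Counting signs: 3 positive.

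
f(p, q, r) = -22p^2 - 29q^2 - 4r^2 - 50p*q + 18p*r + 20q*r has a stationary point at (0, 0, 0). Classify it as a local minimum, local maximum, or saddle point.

local maximum

The Hessian at the origin is H = [[-44, -50, 18], [-50, -58, 20], [18, 20, -8]].
Symmetric row and column elimination reduces H to a congruent diagonal form with pivots -44, -13/11, -6/13.
That gives 3 negative pivots.
H is negative definite, so the origin is a strict local maximum.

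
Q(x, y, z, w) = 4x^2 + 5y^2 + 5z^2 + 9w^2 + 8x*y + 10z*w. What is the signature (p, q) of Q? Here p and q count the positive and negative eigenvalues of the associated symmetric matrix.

(4, 0)

Write A = [[4, 4, 0, 0], [4, 5, 0, 0], [0, 0, 5, 5], [0, 0, 5, 9]].
Applying the same elementary operations to the rows and columns of A produces a congruent diagonal matrix with entries 4, 1, 5, 4.
So there are 4 positive pivots.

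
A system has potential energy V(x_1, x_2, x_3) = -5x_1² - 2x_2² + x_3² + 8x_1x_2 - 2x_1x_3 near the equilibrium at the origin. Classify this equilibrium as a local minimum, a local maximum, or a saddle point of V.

saddle point

The Hessian at the origin is H = [[-10, 8, -2], [8, -4, 0], [-2, 0, 2]].
Congruent diagonalization of H (simultaneous row and column reduction) yields pivots -10, 12/5, 4/3.
Counting signs: 2 positive, 1 negative.
H is indefinite, so the origin is a saddle point.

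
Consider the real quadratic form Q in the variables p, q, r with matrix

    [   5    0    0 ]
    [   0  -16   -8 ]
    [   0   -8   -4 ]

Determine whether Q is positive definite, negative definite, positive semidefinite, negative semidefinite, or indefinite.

indefinite

Symmetric row and column elimination reduces A to a congruent diagonal form with pivots 5, -16, 0.
So there are 1 positive, 1 negative, 1 zero pivots.
Hence Q is indefinite.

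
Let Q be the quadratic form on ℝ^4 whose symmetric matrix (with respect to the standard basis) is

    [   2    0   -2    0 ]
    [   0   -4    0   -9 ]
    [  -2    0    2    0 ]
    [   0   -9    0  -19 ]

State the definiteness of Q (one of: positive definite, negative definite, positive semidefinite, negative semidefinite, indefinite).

indefinite

Row-reducing A symmetrically gives the diagonal entries 2, -4, 0, 5/4.
So there are 2 positive, 1 negative, 1 zero pivots.
Hence Q is indefinite.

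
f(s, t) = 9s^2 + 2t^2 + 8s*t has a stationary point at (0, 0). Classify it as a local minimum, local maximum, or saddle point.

The Hessian at the origin is H = [[18, 8], [8, 4]].
det H = 18·4 − (8)² = 8 > 0 and H[1,1] = 18 > 0, so H is positive definite.
Therefore the origin is a local minimum.

local minimum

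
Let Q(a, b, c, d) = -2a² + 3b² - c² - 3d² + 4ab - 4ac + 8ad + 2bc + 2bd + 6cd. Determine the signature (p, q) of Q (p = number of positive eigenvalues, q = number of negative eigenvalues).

The associated matrix is A = [[-2, 2, -2, 4], [2, 3, 1, 1], [-2, 1, -1, 3], [4, 1, 3, -3]].
Congruent diagonalization of A (simultaneous row and column reduction) yields pivots -2, 5, 4/5, 0.
That gives 2 positive, 1 negative, 1 zero pivots.

(2, 1)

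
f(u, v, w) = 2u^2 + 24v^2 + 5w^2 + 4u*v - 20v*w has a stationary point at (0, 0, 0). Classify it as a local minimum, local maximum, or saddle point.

local minimum

The Hessian at the origin is H = [[4, 4, 0], [4, 48, -20], [0, -20, 10]].
Row-reducing H symmetrically gives the diagonal entries 4, 44, 10/11.
Counting signs: 3 positive.
H is positive definite, so the origin is a strict local minimum.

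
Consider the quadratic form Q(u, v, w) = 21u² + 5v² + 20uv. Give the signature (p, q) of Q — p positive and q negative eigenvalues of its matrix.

(2, 0)

The associated matrix is A = [[21, 10, 0], [10, 5, 0], [0, 0, 0]].
Applying the same elementary operations to the rows and columns of A produces a congruent diagonal matrix with entries 21, 5/21, 0.
Counting signs: 2 positive, 1 zero.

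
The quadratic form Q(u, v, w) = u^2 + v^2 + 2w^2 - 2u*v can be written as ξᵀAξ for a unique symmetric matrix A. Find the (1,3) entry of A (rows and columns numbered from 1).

0

The coefficient of u·w in Q is 0. For a symmetric A this equals A[1,3] + A[3,1] = 2·A[1,3].
So A[1,3] = 0/2 = 0.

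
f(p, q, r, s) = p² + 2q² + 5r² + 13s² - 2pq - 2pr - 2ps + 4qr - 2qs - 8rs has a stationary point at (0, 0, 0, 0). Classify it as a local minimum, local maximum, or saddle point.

local minimum

The Hessian at the origin is H = [[2, -2, -2, -2], [-2, 4, 4, -2], [-2, 4, 10, -8], [-2, -2, -8, 26]].
Congruent diagonalization of H (simultaneous row and column reduction) yields pivots 2, 2, 6, 10.
Counting signs: 4 positive.
H is positive definite, so the origin is a strict local minimum.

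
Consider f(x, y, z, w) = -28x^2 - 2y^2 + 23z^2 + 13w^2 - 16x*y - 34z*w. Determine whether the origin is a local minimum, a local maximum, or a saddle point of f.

The Hessian at the origin is H = [[-56, -16, 0, 0], [-16, -4, 0, 0], [0, 0, 46, -34], [0, 0, -34, 26]].
Congruent diagonalization of H (simultaneous row and column reduction) yields pivots -56, 4/7, 46, 20/23.
That gives 3 positive, 1 negative pivots.
H is indefinite, so the origin is a saddle point.

saddle point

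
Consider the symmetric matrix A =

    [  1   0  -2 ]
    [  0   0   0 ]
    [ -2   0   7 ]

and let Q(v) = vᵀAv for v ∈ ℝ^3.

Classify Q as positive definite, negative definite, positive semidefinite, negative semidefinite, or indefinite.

Congruent diagonalization of A (simultaneous row and column reduction) yields pivots 1, 0, 3.
That gives 2 positive, 1 zero pivots.
Hence Q is positive semidefinite.

positive semidefinite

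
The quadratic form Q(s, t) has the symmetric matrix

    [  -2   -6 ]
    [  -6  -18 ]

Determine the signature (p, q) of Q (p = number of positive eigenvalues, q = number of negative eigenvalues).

Applying the same elementary operations to the rows and columns of A produces a congruent diagonal matrix with entries -2, 0.
That gives 1 negative, 1 zero pivots.

(0, 1)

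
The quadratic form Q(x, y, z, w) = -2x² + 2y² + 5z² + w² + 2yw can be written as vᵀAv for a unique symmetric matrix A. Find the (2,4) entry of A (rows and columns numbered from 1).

The coefficient of y·w in Q is 2. For a symmetric A this equals A[2,4] + A[4,2] = 2·A[2,4].
So A[2,4] = 2/2 = 1.

1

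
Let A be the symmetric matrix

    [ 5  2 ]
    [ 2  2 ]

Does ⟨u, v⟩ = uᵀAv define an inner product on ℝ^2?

An LDLᵀ factorisation of A has diagonal entries 5, 6/5.
So there are 2 positive pivots.
Hence Q is positive definite.
⟨·,·⟩ is an inner product exactly when A is positive definite.

yes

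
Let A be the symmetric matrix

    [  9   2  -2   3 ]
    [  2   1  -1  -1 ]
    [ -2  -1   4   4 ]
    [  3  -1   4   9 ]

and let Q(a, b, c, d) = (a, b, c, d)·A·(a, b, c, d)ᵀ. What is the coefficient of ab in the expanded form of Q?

The coefficient of ab is A[1,2] + A[2,1] = 2·2 = 4.

4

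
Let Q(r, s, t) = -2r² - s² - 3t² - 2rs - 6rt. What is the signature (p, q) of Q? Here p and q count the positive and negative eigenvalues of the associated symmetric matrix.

(1, 2)

The symmetric matrix is A = [[-2, -1, -3], [-1, -1, 0], [-3, 0, -3]].
Symmetric row and column elimination reduces A to a congruent diagonal form with pivots -2, -1/2, 6.
So there are 1 positive, 2 negative pivots.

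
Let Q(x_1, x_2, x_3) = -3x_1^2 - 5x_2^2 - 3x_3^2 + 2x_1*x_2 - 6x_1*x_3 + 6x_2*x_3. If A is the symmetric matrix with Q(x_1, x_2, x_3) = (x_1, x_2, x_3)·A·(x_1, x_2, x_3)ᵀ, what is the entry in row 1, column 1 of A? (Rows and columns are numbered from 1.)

-3

The coefficient of x_1^2 in Q is -3, and that is exactly A[1,1].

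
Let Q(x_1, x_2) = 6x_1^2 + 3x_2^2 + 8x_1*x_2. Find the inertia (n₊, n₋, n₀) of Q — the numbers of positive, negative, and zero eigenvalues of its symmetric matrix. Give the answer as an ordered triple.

(2, 0, 0)

The associated matrix is A = [[6, 4], [4, 3]].
Congruent diagonalization of A (simultaneous row and column reduction) yields pivots 6, 1/3.
That gives 2 positive pivots.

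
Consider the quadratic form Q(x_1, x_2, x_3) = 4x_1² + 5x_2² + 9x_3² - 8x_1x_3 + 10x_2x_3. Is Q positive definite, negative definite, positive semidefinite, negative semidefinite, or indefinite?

positive semidefinite

Write A = [[4, 0, -4], [0, 5, 5], [-4, 5, 9]].
Symmetric row and column elimination reduces A to a congruent diagonal form with pivots 4, 5, 0.
That gives 2 positive, 1 zero pivots.
Hence Q is positive semidefinite.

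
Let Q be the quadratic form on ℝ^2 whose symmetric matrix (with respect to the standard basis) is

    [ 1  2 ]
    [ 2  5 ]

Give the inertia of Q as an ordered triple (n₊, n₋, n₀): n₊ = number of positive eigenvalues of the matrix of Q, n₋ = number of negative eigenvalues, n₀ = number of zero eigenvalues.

(2, 0, 0)

Symmetric row and column elimination reduces A to a congruent diagonal form with pivots 1, 1.
That gives 2 positive pivots.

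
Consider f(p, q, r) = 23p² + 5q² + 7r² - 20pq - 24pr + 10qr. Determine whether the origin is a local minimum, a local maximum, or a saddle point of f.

local minimum

The Hessian at the origin is H = [[46, -20, -24], [-20, 10, 10], [-24, 10, 14]].
Congruent diagonalization of H (simultaneous row and column reduction) yields pivots 46, 30/23, 4/3.
Counting signs: 3 positive.
H is positive definite, so the origin is a strict local minimum.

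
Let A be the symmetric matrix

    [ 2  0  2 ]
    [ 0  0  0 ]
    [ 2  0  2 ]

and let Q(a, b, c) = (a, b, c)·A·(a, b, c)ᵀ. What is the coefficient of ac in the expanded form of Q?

4

The coefficient of ac is A[1,3] + A[3,1] = 2·2 = 4.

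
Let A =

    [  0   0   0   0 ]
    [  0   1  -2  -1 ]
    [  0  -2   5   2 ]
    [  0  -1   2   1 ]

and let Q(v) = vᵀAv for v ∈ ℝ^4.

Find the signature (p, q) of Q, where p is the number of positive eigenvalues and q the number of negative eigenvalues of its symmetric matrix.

Row-reducing A symmetrically gives the diagonal entries 0, 1, 1, 0.
Counting signs: 2 positive, 2 zero.

(2, 0)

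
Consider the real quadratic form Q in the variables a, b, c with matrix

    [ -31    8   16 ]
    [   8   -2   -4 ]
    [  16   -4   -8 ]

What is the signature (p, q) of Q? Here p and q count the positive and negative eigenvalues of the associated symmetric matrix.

(1, 1)

Row-reducing A symmetrically gives the diagonal entries -31, 2/31, 0.
That gives 1 positive, 1 negative, 1 zero pivots.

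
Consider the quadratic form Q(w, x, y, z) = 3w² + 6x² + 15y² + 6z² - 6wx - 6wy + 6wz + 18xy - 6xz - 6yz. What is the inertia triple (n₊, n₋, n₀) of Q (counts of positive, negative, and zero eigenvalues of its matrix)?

The symmetric matrix is A = [[3, -3, -3, 3], [-3, 6, 9, -3], [-3, 9, 15, -3], [3, -3, -3, 6]].
Applying the same elementary operations to the rows and columns of A produces a congruent diagonal matrix with entries 3, 3, 0, 3.
So there are 3 positive, 1 zero pivots.

(3, 0, 1)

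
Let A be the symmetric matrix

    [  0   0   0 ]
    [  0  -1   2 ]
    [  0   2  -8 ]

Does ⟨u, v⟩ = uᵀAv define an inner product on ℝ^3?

no

Row-reducing A symmetrically gives the diagonal entries 0, -1, -4.
That gives 2 negative, 1 zero pivots.
Hence Q is negative semidefinite.
⟨·,·⟩ is an inner product exactly when A is positive definite.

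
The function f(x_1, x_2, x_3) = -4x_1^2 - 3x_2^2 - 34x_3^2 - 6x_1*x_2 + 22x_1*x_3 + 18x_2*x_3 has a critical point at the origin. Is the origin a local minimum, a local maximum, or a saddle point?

local maximum

The Hessian at the origin is H = [[-8, -6, 22], [-6, -6, 18], [22, 18, -68]].
Row-reducing H symmetrically gives the diagonal entries -8, -3/2, -6.
That gives 3 negative pivots.
H is negative definite, so the origin is a strict local maximum.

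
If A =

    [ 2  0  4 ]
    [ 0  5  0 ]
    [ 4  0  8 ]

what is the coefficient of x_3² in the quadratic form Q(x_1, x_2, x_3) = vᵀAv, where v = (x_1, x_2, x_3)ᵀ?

The coefficient of x_3² is the diagonal entry A[3,3] = 8.

8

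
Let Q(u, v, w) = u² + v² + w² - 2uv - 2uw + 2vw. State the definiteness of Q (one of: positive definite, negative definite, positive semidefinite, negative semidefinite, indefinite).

positive semidefinite

The associated matrix is A = [[1, -1, -1], [-1, 1, 1], [-1, 1, 1]].
Applying the same elementary operations to the rows and columns of A produces a congruent diagonal matrix with entries 1, 0, 0.
That gives 1 positive, 2 zero pivots.
Hence Q is positive semidefinite.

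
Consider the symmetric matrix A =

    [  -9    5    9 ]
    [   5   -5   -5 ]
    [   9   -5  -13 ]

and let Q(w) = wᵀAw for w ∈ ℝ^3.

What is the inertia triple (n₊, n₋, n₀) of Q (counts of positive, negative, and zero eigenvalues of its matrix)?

Row-reducing A symmetrically gives the diagonal entries -9, -20/9, -4.
So there are 3 negative pivots.

(0, 3, 0)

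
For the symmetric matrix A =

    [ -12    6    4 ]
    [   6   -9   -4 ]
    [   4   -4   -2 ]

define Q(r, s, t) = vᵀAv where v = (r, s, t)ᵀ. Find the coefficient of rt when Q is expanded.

8

The coefficient of rt is A[1,3] + A[3,1] = 2·4 = 8.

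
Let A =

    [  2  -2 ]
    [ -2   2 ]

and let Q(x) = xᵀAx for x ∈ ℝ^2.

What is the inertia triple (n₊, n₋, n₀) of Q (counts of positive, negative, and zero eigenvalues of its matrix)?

Applying the same elementary operations to the rows and columns of A produces a congruent diagonal matrix with entries 2, 0.
Counting signs: 1 positive, 1 zero.

(1, 0, 1)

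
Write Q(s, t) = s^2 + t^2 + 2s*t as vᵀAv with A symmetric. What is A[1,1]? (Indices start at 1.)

1

The coefficient of s^2 in Q is 1, and that is exactly A[1,1].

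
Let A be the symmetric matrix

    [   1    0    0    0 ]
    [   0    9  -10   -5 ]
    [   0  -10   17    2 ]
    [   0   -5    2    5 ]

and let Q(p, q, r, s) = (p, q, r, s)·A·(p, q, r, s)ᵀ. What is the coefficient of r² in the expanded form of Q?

17

The coefficient of r² is the diagonal entry A[3,3] = 17.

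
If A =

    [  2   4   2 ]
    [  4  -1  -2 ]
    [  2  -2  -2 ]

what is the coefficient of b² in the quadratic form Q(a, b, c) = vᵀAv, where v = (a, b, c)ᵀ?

-1

The coefficient of b² is the diagonal entry A[2,2] = -1.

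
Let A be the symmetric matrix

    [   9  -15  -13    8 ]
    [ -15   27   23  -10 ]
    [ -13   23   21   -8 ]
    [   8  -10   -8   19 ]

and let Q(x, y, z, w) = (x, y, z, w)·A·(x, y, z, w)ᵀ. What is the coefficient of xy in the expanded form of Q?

The coefficient of xy is A[1,2] + A[2,1] = 2·(-15) = -30.

-30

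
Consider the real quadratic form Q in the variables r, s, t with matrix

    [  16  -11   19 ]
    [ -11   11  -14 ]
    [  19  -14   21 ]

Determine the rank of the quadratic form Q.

3

An LDLᵀ factorisation of A has diagonal entries 16, 55/16, -20/11.
So there are 2 positive, 1 negative pivots.
The rank is the number of nonzero pivots: 3.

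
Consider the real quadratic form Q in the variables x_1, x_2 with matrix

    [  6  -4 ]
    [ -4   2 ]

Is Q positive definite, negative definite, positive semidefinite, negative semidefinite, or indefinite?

indefinite

For the 2×2 matrix [[6, -4], [-4, 2]]: det = 6·2 − (-4)² = -4, trace = 8.
det < 0 so the eigenvalues have opposite signs; the form is indefinite.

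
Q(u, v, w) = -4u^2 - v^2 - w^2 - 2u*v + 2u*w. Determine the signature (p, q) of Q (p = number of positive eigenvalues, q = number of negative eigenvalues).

(0, 3)

The symmetric matrix is A = [[-4, -1, 1], [-1, -1, 0], [1, 0, -1]].
Applying the same elementary operations to the rows and columns of A produces a congruent diagonal matrix with entries -4, -3/4, -2/3.
That gives 3 negative pivots.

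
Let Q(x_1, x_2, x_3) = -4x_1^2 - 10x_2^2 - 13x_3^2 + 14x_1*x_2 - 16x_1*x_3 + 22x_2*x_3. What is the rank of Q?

3

The symmetric matrix is A = [[-4, 7, -8], [7, -10, 11], [-8, 11, -13]].
An LDLᵀ factorisation of A has diagonal entries -4, 9/4, -1.
That gives 1 positive, 2 negative pivots.
The rank is the number of nonzero pivots: 3.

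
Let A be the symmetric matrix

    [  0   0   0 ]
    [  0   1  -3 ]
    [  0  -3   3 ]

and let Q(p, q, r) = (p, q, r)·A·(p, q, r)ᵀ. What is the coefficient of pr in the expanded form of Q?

0

The coefficient of pr is A[1,3] + A[3,1] = 2·0 = 0.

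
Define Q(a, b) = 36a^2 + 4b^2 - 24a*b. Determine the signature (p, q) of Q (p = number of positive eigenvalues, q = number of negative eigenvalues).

(1, 0)

The symmetric matrix is A = [[36, -12], [-12, 4]].
Row-reducing A symmetrically gives the diagonal entries 36, 0.
So there are 1 positive, 1 zero pivots.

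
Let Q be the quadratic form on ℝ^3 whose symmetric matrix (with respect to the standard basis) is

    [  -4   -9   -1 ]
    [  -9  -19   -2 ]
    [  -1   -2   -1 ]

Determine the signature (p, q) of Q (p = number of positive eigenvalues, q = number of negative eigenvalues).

Row-reducing A symmetrically gives the diagonal entries -4, 5/4, -4/5.
Counting signs: 1 positive, 2 negative.

(1, 2)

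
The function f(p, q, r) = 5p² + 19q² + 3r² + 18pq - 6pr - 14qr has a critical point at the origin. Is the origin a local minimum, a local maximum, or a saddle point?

The Hessian at the origin is H = [[10, 18, -6], [18, 38, -14], [-6, -14, 6]].
An LDLᵀ factorisation of H has diagonal entries 10, 28/5, 4/7.
So there are 3 positive pivots.
H is positive definite, so the origin is a strict local minimum.

local minimum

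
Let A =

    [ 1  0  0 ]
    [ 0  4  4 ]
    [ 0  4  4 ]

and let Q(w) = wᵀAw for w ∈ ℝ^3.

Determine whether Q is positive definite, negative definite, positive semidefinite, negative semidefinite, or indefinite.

Row-reducing A symmetrically gives the diagonal entries 1, 4, 0.
So there are 2 positive, 1 zero pivots.
Hence Q is positive semidefinite.

positive semidefinite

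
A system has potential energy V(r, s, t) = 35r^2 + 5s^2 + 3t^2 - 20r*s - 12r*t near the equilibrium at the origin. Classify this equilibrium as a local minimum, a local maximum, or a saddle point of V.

The Hessian at the origin is H = [[70, -20, -12], [-20, 10, 0], [-12, 0, 6]].
Congruent diagonalization of H (simultaneous row and column reduction) yields pivots 70, 30/7, 6/5.
So there are 3 positive pivots.
H is positive definite, so the origin is a strict local minimum.

local minimum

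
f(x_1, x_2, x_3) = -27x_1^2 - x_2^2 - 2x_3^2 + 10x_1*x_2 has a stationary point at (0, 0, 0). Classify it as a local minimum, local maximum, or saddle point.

local maximum

The Hessian at the origin is H = [[-54, 10, 0], [10, -2, 0], [0, 0, -4]].
Symmetric row and column elimination reduces H to a congruent diagonal form with pivots -54, -4/27, -4.
So there are 3 negative pivots.
H is negative definite, so the origin is a strict local maximum.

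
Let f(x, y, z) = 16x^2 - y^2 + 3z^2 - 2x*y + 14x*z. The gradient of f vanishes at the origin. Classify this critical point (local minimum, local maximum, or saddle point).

The Hessian at the origin is H = [[32, -2, 14], [-2, -2, 0], [14, 0, 6]].
Congruent diagonalization of H (simultaneous row and column reduction) yields pivots 32, -17/8, 4/17.
Counting signs: 2 positive, 1 negative.
H is indefinite, so the origin is a saddle point.

saddle point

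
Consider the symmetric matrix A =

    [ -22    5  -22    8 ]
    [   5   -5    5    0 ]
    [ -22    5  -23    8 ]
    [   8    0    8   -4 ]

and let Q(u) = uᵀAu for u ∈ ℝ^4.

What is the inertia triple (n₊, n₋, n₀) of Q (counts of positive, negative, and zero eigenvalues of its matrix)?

Symmetric row and column elimination reduces A to a congruent diagonal form with pivots -22, -85/22, -1, -4/17.
That gives 4 negative pivots.

(0, 4, 0)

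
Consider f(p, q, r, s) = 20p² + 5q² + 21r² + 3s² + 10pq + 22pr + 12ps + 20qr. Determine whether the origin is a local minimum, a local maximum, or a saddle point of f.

The Hessian at the origin is H = [[40, 10, 22, 12], [10, 10, 20, 0], [22, 20, 42, 0], [12, 0, 0, 6]].
Congruent diagonalization of H (simultaneous row and column reduction) yields pivots 40, 15/2, 28/15, 6/7.
So there are 4 positive pivots.
H is positive definite, so the origin is a strict local minimum.

local minimum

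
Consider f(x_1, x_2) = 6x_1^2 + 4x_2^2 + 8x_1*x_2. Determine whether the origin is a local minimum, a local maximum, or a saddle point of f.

local minimum

The Hessian at the origin is H = [[12, 8], [8, 8]].
det H = 12·8 − (8)² = 32 > 0 and H[1,1] = 12 > 0, so H is positive definite.
Therefore the origin is a local minimum.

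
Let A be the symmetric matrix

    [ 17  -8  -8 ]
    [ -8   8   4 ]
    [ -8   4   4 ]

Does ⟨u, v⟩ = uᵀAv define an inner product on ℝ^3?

Row-reducing A symmetrically gives the diagonal entries 17, 72/17, 2/9.
Counting signs: 3 positive.
Hence Q is positive definite.
⟨·,·⟩ is an inner product exactly when A is positive definite.

yes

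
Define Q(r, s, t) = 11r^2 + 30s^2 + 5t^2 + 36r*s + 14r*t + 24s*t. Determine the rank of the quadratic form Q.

The associated matrix is A = [[11, 18, 7], [18, 30, 12], [7, 12, 5]].
Applying the same elementary operations to the rows and columns of A produces a congruent diagonal matrix with entries 11, 6/11, 0.
Counting signs: 2 positive, 1 zero.
The rank is the number of nonzero pivots: 2.

2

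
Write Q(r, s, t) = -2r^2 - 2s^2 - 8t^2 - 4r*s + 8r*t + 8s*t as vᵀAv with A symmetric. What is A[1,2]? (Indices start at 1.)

-2

The coefficient of r·s in Q is -4. For a symmetric A this equals A[1,2] + A[2,1] = 2·A[1,2].
So A[1,2] = -4/2 = -2.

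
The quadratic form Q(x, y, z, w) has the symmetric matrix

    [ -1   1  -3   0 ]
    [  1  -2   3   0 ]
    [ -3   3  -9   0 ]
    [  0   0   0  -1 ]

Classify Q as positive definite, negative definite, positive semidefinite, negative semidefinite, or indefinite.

negative semidefinite

Symmetric row and column elimination reduces A to a congruent diagonal form with pivots -1, -1, 0, -1.
So there are 3 negative, 1 zero pivots.
Hence Q is negative semidefinite.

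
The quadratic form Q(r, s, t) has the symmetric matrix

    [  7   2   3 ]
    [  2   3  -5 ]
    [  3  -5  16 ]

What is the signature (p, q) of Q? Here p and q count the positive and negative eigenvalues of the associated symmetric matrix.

(3, 0)

Applying the same elementary operations to the rows and columns of A produces a congruent diagonal matrix with entries 7, 17/7, 10/17.
Counting signs: 3 positive.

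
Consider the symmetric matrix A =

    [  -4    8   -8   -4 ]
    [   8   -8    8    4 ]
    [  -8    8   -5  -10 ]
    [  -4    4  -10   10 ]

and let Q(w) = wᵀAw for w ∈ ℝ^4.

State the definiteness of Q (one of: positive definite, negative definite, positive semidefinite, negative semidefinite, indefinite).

Congruent diagonalization of A (simultaneous row and column reduction) yields pivots -4, 8, 3, 0.
Counting signs: 2 positive, 1 negative, 1 zero.
Hence Q is indefinite.

indefinite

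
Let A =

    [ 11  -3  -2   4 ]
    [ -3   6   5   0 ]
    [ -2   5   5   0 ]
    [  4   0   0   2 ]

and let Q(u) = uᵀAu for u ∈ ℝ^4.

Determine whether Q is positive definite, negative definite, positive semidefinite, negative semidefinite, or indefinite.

Leading principal minors: Δ_1 = 11, Δ_2 = 57, Δ_3 = 46, Δ_4 = 12.
All leading principal minors are positive, so by Sylvester's criterion Q is positive definite.

positive definite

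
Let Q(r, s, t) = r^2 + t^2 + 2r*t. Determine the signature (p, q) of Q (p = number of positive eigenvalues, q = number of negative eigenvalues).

The symmetric matrix is A = [[1, 0, 1], [0, 0, 0], [1, 0, 1]].
Congruent diagonalization of A (simultaneous row and column reduction) yields pivots 1, 0, 0.
So there are 1 positive, 2 zero pivots.

(1, 0)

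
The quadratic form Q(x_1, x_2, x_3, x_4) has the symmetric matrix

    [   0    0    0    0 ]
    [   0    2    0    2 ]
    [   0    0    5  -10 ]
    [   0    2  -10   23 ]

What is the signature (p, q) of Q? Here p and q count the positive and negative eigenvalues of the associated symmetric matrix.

(3, 0)

Symmetric row and column elimination reduces A to a congruent diagonal form with pivots 0, 2, 5, 1.
Counting signs: 3 positive, 1 zero.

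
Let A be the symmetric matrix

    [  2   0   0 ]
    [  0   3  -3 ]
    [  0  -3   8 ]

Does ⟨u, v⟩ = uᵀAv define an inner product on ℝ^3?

Leading principal minors: Δ_1 = 2, Δ_2 = 6, Δ_3 = 30.
All leading principal minors are positive, so by Sylvester's criterion Q is positive definite.
⟨·,·⟩ is an inner product exactly when A is positive definite.

yes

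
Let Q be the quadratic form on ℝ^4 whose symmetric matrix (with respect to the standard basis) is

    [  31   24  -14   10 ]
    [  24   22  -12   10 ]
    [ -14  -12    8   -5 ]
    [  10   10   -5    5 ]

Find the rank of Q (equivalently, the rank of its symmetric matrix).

4

Congruent diagonalization of A (simultaneous row and column reduction) yields pivots 31, 106/31, 68/53, 15/68.
So there are 4 positive pivots.
The rank is the number of nonzero pivots: 4.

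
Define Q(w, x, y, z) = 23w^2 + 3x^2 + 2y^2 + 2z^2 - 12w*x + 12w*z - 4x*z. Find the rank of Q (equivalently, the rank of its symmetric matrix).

4

Write A = [[23, -6, 0, 6], [-6, 3, 0, -2], [0, 0, 2, 0], [6, -2, 0, 2]].
Row-reducing A symmetrically gives the diagonal entries 23, 33/23, 2, 10/33.
Counting signs: 4 positive.
The rank is the number of nonzero pivots: 4.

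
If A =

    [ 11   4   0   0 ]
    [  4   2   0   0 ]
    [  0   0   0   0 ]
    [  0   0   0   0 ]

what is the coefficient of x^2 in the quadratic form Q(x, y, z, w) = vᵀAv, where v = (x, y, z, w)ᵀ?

The coefficient of x^2 is the diagonal entry A[1,1] = 11.

11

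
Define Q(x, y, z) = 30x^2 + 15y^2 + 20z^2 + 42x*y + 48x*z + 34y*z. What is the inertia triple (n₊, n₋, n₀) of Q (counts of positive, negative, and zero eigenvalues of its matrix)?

The symmetric matrix is A = [[30, 21, 24], [21, 15, 17], [24, 17, 20]].
Symmetric row and column elimination reduces A to a congruent diagonal form with pivots 30, 3/10, 2/3.
Counting signs: 3 positive.

(3, 0, 0)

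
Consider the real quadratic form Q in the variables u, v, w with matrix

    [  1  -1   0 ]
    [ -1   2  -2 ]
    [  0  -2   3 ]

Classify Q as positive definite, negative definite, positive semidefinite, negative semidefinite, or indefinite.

Row-reducing A symmetrically gives the diagonal entries 1, 1, -1.
Counting signs: 2 positive, 1 negative.
Hence Q is indefinite.

indefinite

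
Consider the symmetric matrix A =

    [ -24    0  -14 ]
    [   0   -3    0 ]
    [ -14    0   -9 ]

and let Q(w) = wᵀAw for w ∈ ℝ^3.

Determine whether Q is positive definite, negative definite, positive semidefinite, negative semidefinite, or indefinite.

Leading principal minors: Δ_1 = -24, Δ_2 = 72, Δ_3 = -60.
The signs alternate starting with Δ_1 < 0, so by Sylvester's criterion Q is negative definite.

negative definite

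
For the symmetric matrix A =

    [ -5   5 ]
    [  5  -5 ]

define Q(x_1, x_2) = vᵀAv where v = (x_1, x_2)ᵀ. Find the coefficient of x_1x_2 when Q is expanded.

10

The coefficient of x_1x_2 is A[1,2] + A[2,1] = 2·5 = 10.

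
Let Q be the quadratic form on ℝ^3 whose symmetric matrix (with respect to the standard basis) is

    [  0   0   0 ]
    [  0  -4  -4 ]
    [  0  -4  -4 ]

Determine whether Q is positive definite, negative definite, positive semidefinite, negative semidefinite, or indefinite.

negative semidefinite

Symmetric row and column elimination reduces A to a congruent diagonal form with pivots 0, -4, 0.
So there are 1 negative, 2 zero pivots.
Hence Q is negative semidefinite.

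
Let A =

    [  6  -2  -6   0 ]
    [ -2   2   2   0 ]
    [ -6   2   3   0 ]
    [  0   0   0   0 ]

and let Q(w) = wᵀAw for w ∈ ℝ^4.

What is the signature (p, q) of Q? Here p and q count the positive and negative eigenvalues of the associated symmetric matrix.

(2, 1)

Applying the same elementary operations to the rows and columns of A produces a congruent diagonal matrix with entries 6, 4/3, -3, 0.
Counting signs: 2 positive, 1 negative, 1 zero.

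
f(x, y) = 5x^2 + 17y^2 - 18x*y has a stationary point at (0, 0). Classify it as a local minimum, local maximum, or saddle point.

The Hessian at the origin is H = [[10, -18], [-18, 34]].
det H = 10·34 − (-18)² = 16 > 0 and H[1,1] = 10 > 0, so H is positive definite.
Therefore the origin is a local minimum.

local minimum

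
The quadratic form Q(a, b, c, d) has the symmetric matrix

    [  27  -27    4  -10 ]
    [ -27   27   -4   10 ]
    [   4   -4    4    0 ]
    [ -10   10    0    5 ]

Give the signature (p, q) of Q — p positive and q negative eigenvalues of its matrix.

Congruent diagonalization of A (simultaneous row and column reduction) yields pivots 27, 0, 92/27, 15/23.
Counting signs: 3 positive, 1 zero.

(3, 0)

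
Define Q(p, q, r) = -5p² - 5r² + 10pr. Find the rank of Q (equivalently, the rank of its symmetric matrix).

1

The associated matrix is A = [[-5, 0, 5], [0, 0, 0], [5, 0, -5]].
Congruent diagonalization of A (simultaneous row and column reduction) yields pivots -5, 0, 0.
So there are 1 negative, 2 zero pivots.
The rank is the number of nonzero pivots: 1.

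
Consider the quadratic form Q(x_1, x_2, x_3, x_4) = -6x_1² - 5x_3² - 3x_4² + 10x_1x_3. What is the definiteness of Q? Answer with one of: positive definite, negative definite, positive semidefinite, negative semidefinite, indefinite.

The associated matrix is A = [[-6, 0, 5, 0], [0, 0, 0, 0], [5, 0, -5, 0], [0, 0, 0, -3]].
Symmetric row and column elimination reduces A to a congruent diagonal form with pivots -6, 0, -5/6, -3.
That gives 3 negative, 1 zero pivots.
Hence Q is negative semidefinite.

negative semidefinite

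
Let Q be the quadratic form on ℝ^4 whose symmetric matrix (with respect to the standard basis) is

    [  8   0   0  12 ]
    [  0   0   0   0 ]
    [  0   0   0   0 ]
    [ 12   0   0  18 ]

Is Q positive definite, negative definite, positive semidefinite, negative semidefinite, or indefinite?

Congruent diagonalization of A (simultaneous row and column reduction) yields pivots 8, 0, 0, 0.
Counting signs: 1 positive, 3 zero.
Hence Q is positive semidefinite.

positive semidefinite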